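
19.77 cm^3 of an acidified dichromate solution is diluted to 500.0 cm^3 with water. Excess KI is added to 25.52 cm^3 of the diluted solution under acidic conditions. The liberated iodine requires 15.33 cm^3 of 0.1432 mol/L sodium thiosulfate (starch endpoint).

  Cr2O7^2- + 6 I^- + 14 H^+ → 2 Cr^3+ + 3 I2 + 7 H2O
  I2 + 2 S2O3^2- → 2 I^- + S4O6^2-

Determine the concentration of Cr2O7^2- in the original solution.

n(S2O3^2-) = 0.01533 × 0.1432 = 2.195 × 10^-3 mol
n(I2) = n(S2O3^2-)/2 = 1.098 × 10^-3 mol
From the 1:3 ratio, n(Cr2O7^2-) in the aliquot = 1/3 × 1.098 × 10^-3 = 3.659 × 10^-4 mol
[Cr2O7^2-]_dilute = 3.659 × 10^-4 / 0.02552 = 0.01434 mol/L
[Cr2O7^2-]_original = 0.01434 × 500.0/19.77 = 0.3626 mol/L

0.3626 mol/L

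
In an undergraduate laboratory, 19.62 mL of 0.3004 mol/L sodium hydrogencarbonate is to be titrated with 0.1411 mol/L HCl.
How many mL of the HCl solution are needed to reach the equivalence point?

41.77 mL

NaHCO3 + HCl → NaCl + H2O + CO2
n(NaHCO3) = 0.01962 L × 0.3004 mol/L = 5.894 × 10^-3 mol
n(HCl) = 5.894 × 10^-3 mol (1:1 stoichiometry)
V(HCl) = 5.894 × 10^-3 mol / 0.1411 mol/L = 0.04177 L = 41.77 mL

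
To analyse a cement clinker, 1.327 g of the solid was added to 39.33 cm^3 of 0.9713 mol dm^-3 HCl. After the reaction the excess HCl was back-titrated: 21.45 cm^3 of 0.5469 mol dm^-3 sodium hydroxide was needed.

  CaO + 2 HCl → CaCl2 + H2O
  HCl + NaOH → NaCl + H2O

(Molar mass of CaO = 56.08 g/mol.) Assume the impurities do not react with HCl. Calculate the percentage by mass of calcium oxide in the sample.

55.93 %

n(HCl) added = 0.03933 × 0.9713 = 0.03820 mol
n(NaOH) used in back-titration = 0.02145 × 0.5469 = 0.01173 mol
n(HCl) left over = 0.01173 mol (1:1 ratio)
n(HCl) consumed by analyte = 0.03820 − 0.01173 = 0.02647 mol
From the 1:2 ratio, n(CaO) = 1/2 × 0.02647 = 0.01324 mol
mass of CaO = 0.01324 × 56.08 = 0.7422 g
% CaO = 0.7422 / 1.327 × 100 = 55.93 %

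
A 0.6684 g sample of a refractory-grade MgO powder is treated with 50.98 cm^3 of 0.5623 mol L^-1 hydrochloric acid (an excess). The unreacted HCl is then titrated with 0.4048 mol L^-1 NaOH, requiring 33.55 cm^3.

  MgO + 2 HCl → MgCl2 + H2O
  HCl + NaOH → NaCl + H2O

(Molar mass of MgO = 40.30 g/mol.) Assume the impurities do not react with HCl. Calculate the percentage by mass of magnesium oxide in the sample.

n(HCl) added = 0.05098 × 0.5623 = 0.02867 mol
n(NaOH) used in back-titration = 0.03355 × 0.4048 = 0.01358 mol
n(HCl) left over = 0.01358 mol (1:1 ratio)
n(HCl) consumed by analyte = 0.02867 − 0.01358 = 0.01509 mol
From the 1:2 ratio, n(MgO) = 1/2 × 0.01509 = 7.543 × 10^-3 mol
mass of MgO = 7.543 × 10^-3 × 40.30 = 0.3040 g
% MgO = 0.3040 / 0.6684 × 100 = 45.48 %

45.48 %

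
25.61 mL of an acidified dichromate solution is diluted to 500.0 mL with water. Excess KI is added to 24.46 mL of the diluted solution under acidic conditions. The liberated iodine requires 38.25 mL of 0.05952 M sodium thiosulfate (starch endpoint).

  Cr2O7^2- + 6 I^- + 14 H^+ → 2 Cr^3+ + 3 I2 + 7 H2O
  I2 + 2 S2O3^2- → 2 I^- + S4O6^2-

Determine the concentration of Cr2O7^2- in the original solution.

n(S2O3^2-) = 0.03825 × 0.05952 = 2.277 × 10^-3 mol
n(I2) = n(S2O3^2-)/2 = 1.138 × 10^-3 mol
From the 1:3 ratio, n(Cr2O7^2-) in the aliquot = 1/3 × 1.138 × 10^-3 = 3.794 × 10^-4 mol
[Cr2O7^2-]_dilute = 3.794 × 10^-4 / 0.02446 = 0.01551 mol/L
[Cr2O7^2-]_original = 0.01551 × 500.0/25.61 = 0.3029 mol/L

0.3029 M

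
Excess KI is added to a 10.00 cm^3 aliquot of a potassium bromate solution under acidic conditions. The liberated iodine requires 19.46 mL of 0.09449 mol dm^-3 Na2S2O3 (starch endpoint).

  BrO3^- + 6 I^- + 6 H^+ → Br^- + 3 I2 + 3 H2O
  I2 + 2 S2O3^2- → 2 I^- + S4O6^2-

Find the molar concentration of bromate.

n(S2O3^2-) = 0.01946 × 0.09449 = 1.839 × 10^-3 mol
n(I2) = n(S2O3^2-)/2 = 9.194 × 10^-4 mol
From the 1:3 ratio, n(BrO3^-) in the aliquot = 1/3 × 9.194 × 10^-4 = 3.065 × 10^-4 mol
[BrO3^-] = 3.065 × 10^-4 / 0.01000 = 0.03065 mol/L

0.03065 mol/L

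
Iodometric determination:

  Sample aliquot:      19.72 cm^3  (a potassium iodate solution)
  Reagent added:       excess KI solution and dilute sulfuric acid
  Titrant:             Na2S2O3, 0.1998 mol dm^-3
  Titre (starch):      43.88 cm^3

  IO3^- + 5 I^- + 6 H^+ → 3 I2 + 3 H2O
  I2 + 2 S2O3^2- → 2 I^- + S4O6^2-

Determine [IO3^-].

0.07410 mol/L

n(S2O3^2-) = 0.04388 × 0.1998 = 8.767 × 10^-3 mol
n(I2) = n(S2O3^2-)/2 = 4.384 × 10^-3 mol
From the 1:3 ratio, n(IO3^-) in the aliquot = 1/3 × 4.384 × 10^-3 = 1.461 × 10^-3 mol
[IO3^-] = 1.461 × 10^-3 / 0.01972 = 0.07410 mol/L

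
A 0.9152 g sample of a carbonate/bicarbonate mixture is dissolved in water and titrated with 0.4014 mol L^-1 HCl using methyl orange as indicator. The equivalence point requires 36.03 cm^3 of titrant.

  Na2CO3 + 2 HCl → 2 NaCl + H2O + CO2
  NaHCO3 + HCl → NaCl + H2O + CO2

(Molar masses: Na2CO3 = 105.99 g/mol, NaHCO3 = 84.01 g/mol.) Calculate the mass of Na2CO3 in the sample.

0.5122 g

n(HCl) = 0.03603 × 0.4014 = 0.01446 mol
Let x = n(Na2CO3), y = n(NaHCO3).
Titrant: 2x + 1y = 0.01446;  mass: 105.99x + 84.01y = 0.9152
Solving, x = 4.833 × 10^-3 mol, y = 4.796 × 10^-3 mol
mass of Na2CO3 = 4.833 × 10^-3 × 105.99 = 0.5122 g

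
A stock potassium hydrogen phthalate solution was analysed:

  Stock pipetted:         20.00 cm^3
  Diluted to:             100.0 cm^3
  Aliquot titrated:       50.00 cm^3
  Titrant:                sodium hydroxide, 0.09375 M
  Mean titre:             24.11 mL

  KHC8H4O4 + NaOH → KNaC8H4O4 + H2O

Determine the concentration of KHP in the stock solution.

n(NaOH) = 0.02411 × 0.09375 = 2.260 × 10^-3 mol
n(KHC8H4O4) in the aliquot = 2.260 × 10^-3 mol (1:1 ratio)
[KHC8H4O4]_dilute = 2.260 × 10^-3 / 0.05000 = 0.04521 mol/L
Dilution factor = 100.0 / 20.00 = 5.000
[KHC8H4O4]_stock = 0.04521 × 5.000 = 0.2260 mol/L

0.2260 M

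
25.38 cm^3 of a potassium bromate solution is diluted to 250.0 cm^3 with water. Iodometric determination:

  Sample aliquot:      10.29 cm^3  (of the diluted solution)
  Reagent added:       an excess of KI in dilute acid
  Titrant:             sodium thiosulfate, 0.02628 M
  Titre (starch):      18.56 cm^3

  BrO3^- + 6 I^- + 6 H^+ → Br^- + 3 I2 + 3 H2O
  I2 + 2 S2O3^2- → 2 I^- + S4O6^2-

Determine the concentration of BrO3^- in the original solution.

n(S2O3^2-) = 0.01856 × 0.02628 = 4.878 × 10^-4 mol
n(I2) = n(S2O3^2-)/2 = 2.439 × 10^-4 mol
From the 1:3 ratio, n(BrO3^-) in the aliquot = 1/3 × 2.439 × 10^-4 = 8.129 × 10^-5 mol
[BrO3^-]_dilute = 8.129 × 10^-5 / 0.01029 = 0.007900 mol/L
[BrO3^-]_original = 0.007900 × 250.0/25.38 = 0.07782 mol/L

0.07782 M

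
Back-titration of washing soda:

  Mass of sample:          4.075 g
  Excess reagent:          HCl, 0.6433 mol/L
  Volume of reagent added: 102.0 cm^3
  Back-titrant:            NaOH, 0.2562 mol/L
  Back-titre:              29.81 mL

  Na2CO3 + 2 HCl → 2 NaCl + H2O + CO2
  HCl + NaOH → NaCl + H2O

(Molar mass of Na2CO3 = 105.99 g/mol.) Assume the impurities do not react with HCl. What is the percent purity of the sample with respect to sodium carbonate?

n(HCl) added = 0.1020 × 0.6433 = 0.06562 mol
n(NaOH) used in back-titration = 0.02981 × 0.2562 = 7.637 × 10^-3 mol
n(HCl) left over = 7.637 × 10^-3 mol (1:1 ratio)
n(HCl) consumed by analyte = 0.06562 − 7.637 × 10^-3 = 0.05798 mol
From the 1:2 ratio, n(Na2CO3) = 1/2 × 0.05798 = 0.02899 mol
mass of Na2CO3 = 0.02899 × 105.99 = 3.073 g
% Na2CO3 = 3.073 / 4.075 × 100 = 75.40 %

75.40 %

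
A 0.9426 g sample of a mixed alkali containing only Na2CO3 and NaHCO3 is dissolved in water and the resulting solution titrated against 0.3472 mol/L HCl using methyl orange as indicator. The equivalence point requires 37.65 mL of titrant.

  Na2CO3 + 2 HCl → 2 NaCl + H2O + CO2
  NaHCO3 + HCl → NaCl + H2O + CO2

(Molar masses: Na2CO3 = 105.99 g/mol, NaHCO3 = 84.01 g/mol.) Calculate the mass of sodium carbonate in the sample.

0.2658 g

n(HCl) = 0.03765 × 0.3472 = 0.01307 mol
Let x = n(Na2CO3), y = n(NaHCO3).
Titrant: 2x + 1y = 0.01307;  mass: 105.99x + 84.01y = 0.9426
Solving, x = 2.508 × 10^-3 mol, y = 8.056 × 10^-3 mol
mass of Na2CO3 = 2.508 × 10^-3 × 105.99 = 0.2658 g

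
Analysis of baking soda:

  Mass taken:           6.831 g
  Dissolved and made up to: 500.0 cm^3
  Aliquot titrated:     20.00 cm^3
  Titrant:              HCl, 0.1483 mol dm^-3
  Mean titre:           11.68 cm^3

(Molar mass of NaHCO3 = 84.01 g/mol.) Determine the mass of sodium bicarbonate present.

3.638 g

NaHCO3 + HCl → NaCl + H2O + CO2
n(HCl) per titration = 0.01168 × 0.1483 = 1.732 × 10^-3 mol
n(NaHCO3) in each aliquot = 1.732 × 10^-3 mol (1:1 ratio)
n(NaHCO3) in the whole flask = 1.732 × 10^-3 × 500.0/20.00 = 0.04330 mol
mass of NaHCO3 = 0.04330 × 84.01 = 3.638 g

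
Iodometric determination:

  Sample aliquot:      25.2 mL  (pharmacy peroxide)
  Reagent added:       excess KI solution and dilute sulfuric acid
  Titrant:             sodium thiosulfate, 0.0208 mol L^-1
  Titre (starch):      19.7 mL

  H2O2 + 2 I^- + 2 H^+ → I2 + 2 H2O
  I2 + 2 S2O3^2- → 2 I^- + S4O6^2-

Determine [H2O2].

n(S2O3^2-) = 0.0197 × 0.0208 = 4.10 × 10^-4 mol
n(I2) = n(S2O3^2-)/2 = 2.05 × 10^-4 mol
n(H2O2) in the aliquot = 2.05 × 10^-4 mol (1:1 ratio)
[H2O2] = 2.05 × 10^-4 / 0.0252 = 0.00813 mol/L

0.00813 mol/L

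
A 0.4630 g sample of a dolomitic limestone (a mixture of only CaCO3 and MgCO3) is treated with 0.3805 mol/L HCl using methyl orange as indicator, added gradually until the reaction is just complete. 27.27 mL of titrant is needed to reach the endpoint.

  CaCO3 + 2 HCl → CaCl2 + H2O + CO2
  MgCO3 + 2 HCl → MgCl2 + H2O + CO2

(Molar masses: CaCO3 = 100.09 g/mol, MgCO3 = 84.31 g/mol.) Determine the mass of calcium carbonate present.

n(HCl) = 0.02727 × 0.3805 = 0.01038 mol
Let x = n(CaCO3), y = n(MgCO3).
Titrant: 2x + 2y = 0.01038;  mass: 100.09x + 84.31y = 0.4630
Solving, x = 1.622 × 10^-3 mol, y = 3.566 × 10^-3 mol
mass of CaCO3 = 1.622 × 10^-3 × 100.09 = 0.1623 g

0.1623 g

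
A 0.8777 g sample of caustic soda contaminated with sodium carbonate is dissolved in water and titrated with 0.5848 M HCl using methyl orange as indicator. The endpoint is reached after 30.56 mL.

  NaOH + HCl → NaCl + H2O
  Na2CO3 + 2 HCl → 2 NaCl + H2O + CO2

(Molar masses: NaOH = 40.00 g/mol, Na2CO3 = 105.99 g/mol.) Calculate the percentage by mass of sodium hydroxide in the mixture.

n(HCl) = 0.03056 × 0.5848 = 0.01787 mol
Let x = n(NaOH), y = n(Na2CO3).
Titrant: 1x + 2y = 0.01787;  mass: 40.00x + 105.99y = 0.8777
Solving, x = 5.340 × 10^-3 mol, y = 6.266 × 10^-3 mol
mass of NaOH = 5.340 × 10^-3 × 40.00 = 0.2136 g
% NaOH = 0.2136 / 0.8777 × 100 = 24.34 %

24.34 %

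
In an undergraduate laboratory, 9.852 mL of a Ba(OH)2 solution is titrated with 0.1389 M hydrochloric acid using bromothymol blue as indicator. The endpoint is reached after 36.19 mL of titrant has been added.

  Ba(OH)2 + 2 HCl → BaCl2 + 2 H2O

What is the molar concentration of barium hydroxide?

n(HCl) = 0.03619 L × 0.1389 mol/L = 5.027 × 10^-3 mol
From the 1:2 mole ratio, n(Ba(OH)2) = 1/2 × 5.027 × 10^-3 = 2.513 × 10^-3 mol
[Ba(OH)2] = 2.513 × 10^-3 mol / 0.009852 L = 0.2551 mol/L

0.2551 M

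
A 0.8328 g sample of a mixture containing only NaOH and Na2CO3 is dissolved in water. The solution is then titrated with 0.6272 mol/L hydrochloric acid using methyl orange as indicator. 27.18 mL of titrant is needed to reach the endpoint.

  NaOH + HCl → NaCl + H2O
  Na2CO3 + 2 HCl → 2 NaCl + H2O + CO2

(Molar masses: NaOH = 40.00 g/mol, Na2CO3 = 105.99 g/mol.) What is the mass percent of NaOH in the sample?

n(HCl) = 0.02718 × 0.6272 = 0.01705 mol
Let x = n(NaOH), y = n(Na2CO3).
Titrant: 1x + 2y = 0.01705;  mass: 40.00x + 105.99y = 0.8328
Solving, x = 5.435 × 10^-3 mol, y = 5.806 × 10^-3 mol
mass of NaOH = 5.435 × 10^-3 × 40.00 = 0.2174 g
% NaOH = 0.2174 / 0.8328 × 100 = 26.10 %

26.10 %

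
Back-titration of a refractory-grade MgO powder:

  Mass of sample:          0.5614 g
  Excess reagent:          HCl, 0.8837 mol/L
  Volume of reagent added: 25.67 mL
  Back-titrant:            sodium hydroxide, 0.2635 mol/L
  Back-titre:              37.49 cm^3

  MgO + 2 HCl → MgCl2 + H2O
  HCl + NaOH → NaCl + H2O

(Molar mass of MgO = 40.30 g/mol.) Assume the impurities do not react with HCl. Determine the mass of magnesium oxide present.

n(HCl) added = 0.02567 × 0.8837 = 0.02268 mol
n(NaOH) used in back-titration = 0.03749 × 0.2635 = 9.879 × 10^-3 mol
n(HCl) left over = 9.879 × 10^-3 mol (1:1 ratio)
n(HCl) consumed by analyte = 0.02268 − 9.879 × 10^-3 = 0.01281 mol
From the 1:2 ratio, n(MgO) = 1/2 × 0.01281 = 6.403 × 10^-3 mol
mass of MgO = 6.403 × 10^-3 × 40.30 = 0.2580 g

0.2580 g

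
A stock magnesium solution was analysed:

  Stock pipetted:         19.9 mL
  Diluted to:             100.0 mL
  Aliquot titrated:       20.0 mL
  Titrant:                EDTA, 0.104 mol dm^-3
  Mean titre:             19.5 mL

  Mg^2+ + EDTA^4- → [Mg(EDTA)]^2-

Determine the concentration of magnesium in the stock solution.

n(EDTA) = 0.0195 × 0.104 = 2.03 × 10^-3 mol
n(Mg2+) in the aliquot = 2.03 × 10^-3 mol (1:1 ratio)
[Mg2+]_dilute = 2.03 × 10^-3 / 0.0200 = 0.101 mol/L
Dilution factor = 100.0 / 19.9 = 5.025
[Mg2+]_stock = 0.101 × 5.025 = 0.510 mol/L

0.510 mol/L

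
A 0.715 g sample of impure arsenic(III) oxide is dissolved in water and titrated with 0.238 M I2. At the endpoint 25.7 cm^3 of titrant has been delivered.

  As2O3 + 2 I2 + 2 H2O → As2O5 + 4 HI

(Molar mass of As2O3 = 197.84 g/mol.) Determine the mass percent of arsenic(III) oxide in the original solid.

84.6 %

n(I2) = 0.0257 L × 0.238 mol/L = 6.12 × 10^-3 mol
From the 1:2 ratio, n(As2O3) = 1/2 × 6.12 × 10^-3 = 3.06 × 10^-3 mol
mass of As2O3 = 3.06 × 10^-3 × 197.84 g/mol = 0.605 g
% As2O3 = 0.605 / 0.715 × 100 = 84.6 %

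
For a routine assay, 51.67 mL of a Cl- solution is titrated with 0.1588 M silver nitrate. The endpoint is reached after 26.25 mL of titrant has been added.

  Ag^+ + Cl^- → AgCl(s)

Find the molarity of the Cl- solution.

0.08068 M

n(AgNO3) = 0.02625 L × 0.1588 mol/L = 4.168 × 10^-3 mol
n(Cl-) = 4.168 × 10^-3 mol (1:1 mole ratio)
[Cl-] = 4.168 × 10^-3 mol / 0.05167 L = 0.08068 mol/L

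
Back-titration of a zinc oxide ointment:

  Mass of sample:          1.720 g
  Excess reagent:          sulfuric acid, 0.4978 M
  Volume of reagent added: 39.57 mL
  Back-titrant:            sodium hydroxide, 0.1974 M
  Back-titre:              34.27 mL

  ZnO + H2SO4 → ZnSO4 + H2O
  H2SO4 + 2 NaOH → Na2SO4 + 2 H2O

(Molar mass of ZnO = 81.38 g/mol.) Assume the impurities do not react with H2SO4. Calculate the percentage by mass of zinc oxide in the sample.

n(H2SO4) added = 0.03957 × 0.4978 = 0.01970 mol
n(NaOH) used in back-titration = 0.03427 × 0.1974 = 6.765 × 10^-3 mol
From the 1:2 ratio, n(H2SO4) left over = 1/2 × 6.765 × 10^-3 = 3.382 × 10^-3 mol
n(H2SO4) consumed by analyte = 0.01970 − 3.382 × 10^-3 = 0.01632 mol
n(ZnO) = 0.01632 mol (1:1 ratio)
mass of ZnO = 0.01632 × 81.38 = 1.328 g
% ZnO = 1.328 / 1.720 × 100 = 77.20 %

77.20 %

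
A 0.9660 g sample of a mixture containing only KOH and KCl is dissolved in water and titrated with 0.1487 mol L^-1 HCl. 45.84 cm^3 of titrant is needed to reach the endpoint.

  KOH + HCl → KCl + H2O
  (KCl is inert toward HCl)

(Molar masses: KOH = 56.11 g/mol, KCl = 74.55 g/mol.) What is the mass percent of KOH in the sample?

n(HCl) = 0.04584 × 0.1487 = 6.816 × 10^-3 mol
Let x = n(KOH), y = n(KCl).
Titrant: 1x = 6.816 × 10^-3;  mass: 56.11x + 74.55y = 0.9660
Solving, x = 6.816 × 10^-3 mol, y = 7.827 × 10^-3 mol
mass of KOH = 6.816 × 10^-3 × 56.11 = 0.3825 g
% KOH = 0.3825 / 0.9660 × 100 = 39.59 %

39.59 %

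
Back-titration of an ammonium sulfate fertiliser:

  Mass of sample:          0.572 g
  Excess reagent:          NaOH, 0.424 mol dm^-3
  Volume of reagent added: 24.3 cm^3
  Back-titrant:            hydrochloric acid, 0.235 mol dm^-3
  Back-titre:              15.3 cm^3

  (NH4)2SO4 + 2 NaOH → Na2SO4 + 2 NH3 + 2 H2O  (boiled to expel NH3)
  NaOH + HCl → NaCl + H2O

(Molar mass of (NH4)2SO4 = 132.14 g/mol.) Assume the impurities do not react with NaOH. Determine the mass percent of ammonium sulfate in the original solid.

77.5 %

n(NaOH) added = 0.0243 × 0.424 = 0.0103 mol
n(HCl) used in back-titration = 0.0153 × 0.235 = 3.60 × 10^-3 mol
n(NaOH) left over = 3.60 × 10^-3 mol (1:1 ratio)
n(NaOH) consumed by analyte = 0.0103 − 3.60 × 10^-3 = 6.71 × 10^-3 mol
From the 1:2 ratio, n((NH4)2SO4) = 1/2 × 6.71 × 10^-3 = 3.35 × 10^-3 mol
mass of (NH4)2SO4 = 3.35 × 10^-3 × 132.14 = 0.443 g
% (NH4)2SO4 = 0.443 / 0.572 × 100 = 77.5 %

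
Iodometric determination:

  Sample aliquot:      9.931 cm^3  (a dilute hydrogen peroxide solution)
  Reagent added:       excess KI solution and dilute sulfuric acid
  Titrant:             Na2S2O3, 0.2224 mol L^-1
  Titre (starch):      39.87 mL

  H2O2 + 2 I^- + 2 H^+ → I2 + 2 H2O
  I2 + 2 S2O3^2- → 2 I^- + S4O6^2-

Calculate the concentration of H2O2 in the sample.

n(S2O3^2-) = 0.03987 × 0.2224 = 8.867 × 10^-3 mol
n(I2) = n(S2O3^2-)/2 = 4.434 × 10^-3 mol
n(H2O2) in the aliquot = 4.434 × 10^-3 mol (1:1 ratio)
[H2O2] = 4.434 × 10^-3 / 0.009931 = 0.4464 mol/L

0.4464 mol/L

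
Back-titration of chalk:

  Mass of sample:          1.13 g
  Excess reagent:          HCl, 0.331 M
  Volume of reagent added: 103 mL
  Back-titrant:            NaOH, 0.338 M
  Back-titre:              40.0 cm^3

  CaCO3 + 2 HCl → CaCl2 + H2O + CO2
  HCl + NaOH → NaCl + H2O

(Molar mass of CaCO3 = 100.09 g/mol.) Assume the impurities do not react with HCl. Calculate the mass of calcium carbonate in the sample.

n(HCl) added = 0.103 × 0.331 = 0.0341 mol
n(NaOH) used in back-titration = 0.0400 × 0.338 = 0.0135 mol
n(HCl) left over = 0.0135 mol (1:1 ratio)
n(HCl) consumed by analyte = 0.0341 − 0.0135 = 0.0206 mol
From the 1:2 ratio, n(CaCO3) = 1/2 × 0.0206 = 0.0103 mol
mass of CaCO3 = 0.0103 × 100.09 = 1.03 g

1.03 g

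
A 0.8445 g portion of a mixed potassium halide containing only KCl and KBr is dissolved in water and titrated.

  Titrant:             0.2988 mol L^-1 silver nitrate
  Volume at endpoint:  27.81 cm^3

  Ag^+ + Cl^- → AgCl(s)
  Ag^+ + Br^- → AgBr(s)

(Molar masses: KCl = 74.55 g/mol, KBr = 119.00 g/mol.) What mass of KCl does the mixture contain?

n(AgNO3) = 0.02781 × 0.2988 = 8.310 × 10^-3 mol
Let x = n(KCl), y = n(KBr).
Titrant: 1x + 1y = 8.310 × 10^-3;  mass: 74.55x + 119.00y = 0.8445
Solving, x = 3.247 × 10^-3 mol, y = 5.062 × 10^-3 mol
mass of KCl = 3.247 × 10^-3 × 74.55 = 0.2421 g

0.2421 g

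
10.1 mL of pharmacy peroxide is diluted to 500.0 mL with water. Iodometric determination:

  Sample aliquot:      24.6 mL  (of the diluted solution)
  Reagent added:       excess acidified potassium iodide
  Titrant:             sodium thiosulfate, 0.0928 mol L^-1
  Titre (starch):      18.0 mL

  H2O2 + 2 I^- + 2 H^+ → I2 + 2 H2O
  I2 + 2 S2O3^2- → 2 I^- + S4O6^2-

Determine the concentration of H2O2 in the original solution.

n(S2O3^2-) = 0.0180 × 0.0928 = 1.67 × 10^-3 mol
n(I2) = n(S2O3^2-)/2 = 8.35 × 10^-4 mol
n(H2O2) in the aliquot = 8.35 × 10^-4 mol (1:1 ratio)
[H2O2]_dilute = 8.35 × 10^-4 / 0.0246 = 0.0340 mol/L
[H2O2]_original = 0.0340 × 500.0/10.1 = 1.68 mol/L

1.68 mol/L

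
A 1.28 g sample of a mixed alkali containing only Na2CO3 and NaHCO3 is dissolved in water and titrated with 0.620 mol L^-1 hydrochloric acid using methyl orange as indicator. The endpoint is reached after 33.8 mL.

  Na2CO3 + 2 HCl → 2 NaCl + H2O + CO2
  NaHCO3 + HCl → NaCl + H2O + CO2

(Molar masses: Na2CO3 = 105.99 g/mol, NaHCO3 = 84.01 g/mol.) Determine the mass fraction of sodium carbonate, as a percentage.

64.1 %

n(HCl) = 0.0338 × 0.620 = 0.0210 mol
Let x = n(Na2CO3), y = n(NaHCO3).
Titrant: 2x + 1y = 0.0210;  mass: 105.99x + 84.01y = 1.28
Solving, x = 7.75 × 10^-3 mol, y = 5.46 × 10^-3 mol
mass of Na2CO3 = 7.75 × 10^-3 × 105.99 = 0.821 g
% Na2CO3 = 0.821 / 1.28 × 100 = 64.1 %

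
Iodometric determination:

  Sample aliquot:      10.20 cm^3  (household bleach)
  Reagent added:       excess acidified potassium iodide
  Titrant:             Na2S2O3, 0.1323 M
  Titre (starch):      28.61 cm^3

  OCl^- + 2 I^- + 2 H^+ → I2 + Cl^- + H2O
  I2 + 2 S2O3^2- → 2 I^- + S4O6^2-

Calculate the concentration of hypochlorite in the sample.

0.1855 M

n(S2O3^2-) = 0.02861 × 0.1323 = 3.785 × 10^-3 mol
n(I2) = n(S2O3^2-)/2 = 1.893 × 10^-3 mol
n(OCl^-) in the aliquot = 1.893 × 10^-3 mol (1:1 ratio)
[OCl^-] = 1.893 × 10^-3 / 0.01020 = 0.1855 mol/L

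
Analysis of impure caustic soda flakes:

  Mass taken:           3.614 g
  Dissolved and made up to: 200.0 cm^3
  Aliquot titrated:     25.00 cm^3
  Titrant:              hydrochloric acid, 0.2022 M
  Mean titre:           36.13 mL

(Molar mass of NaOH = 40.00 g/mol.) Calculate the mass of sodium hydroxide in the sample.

NaOH + HCl → NaCl + H2O
n(HCl) per titration = 0.03613 × 0.2022 = 7.305 × 10^-3 mol
n(NaOH) in each aliquot = 7.305 × 10^-3 mol (1:1 ratio)
n(NaOH) in the whole flask = 7.305 × 10^-3 × 200.0/25.00 = 0.05844 mol
mass of NaOH = 0.05844 × 40.00 = 2.338 g

2.338 g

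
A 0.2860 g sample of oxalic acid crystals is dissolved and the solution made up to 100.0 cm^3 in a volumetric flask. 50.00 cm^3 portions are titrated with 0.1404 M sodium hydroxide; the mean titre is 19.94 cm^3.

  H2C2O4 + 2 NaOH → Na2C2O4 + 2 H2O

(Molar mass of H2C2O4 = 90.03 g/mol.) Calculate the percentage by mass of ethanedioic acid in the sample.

88.13 %

n(NaOH) per titration = 0.01994 × 0.1404 = 2.800 × 10^-3 mol
From the 1:2 ratio, n(H2C2O4) in each aliquot = 1/2 × 2.800 × 10^-3 = 1.400 × 10^-3 mol
n(H2C2O4) in the whole flask = 1.400 × 10^-3 × 100.0/50.00 = 2.800 × 10^-3 mol
mass of H2C2O4 = 2.800 × 10^-3 × 90.03 = 0.2520 g
% H2C2O4 = 0.2520 / 0.2860 × 100 = 88.13 %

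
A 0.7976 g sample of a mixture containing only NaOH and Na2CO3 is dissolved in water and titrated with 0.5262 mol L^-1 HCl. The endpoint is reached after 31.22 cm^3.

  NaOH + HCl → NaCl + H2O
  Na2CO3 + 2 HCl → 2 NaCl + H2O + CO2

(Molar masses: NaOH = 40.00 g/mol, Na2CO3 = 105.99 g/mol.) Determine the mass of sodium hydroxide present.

0.2247 g

n(HCl) = 0.03122 × 0.5262 = 0.01643 mol
Let x = n(NaOH), y = n(Na2CO3).
Titrant: 1x + 2y = 0.01643;  mass: 40.00x + 105.99y = 0.7976
Solving, x = 5.618 × 10^-3 mol, y = 5.405 × 10^-3 mol
mass of NaOH = 5.618 × 10^-3 × 40.00 = 0.2247 g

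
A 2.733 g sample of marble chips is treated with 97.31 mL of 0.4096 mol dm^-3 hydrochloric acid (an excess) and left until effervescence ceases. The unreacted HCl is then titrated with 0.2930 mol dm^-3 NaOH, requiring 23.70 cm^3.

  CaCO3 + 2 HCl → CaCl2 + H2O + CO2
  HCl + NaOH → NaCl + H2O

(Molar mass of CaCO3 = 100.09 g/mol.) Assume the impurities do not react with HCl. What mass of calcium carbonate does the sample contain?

1.647 g

n(HCl) added = 0.09731 × 0.4096 = 0.03986 mol
n(NaOH) used in back-titration = 0.02370 × 0.2930 = 6.944 × 10^-3 mol
n(HCl) left over = 6.944 × 10^-3 mol (1:1 ratio)
n(HCl) consumed by analyte = 0.03986 − 6.944 × 10^-3 = 0.03291 mol
From the 1:2 ratio, n(CaCO3) = 1/2 × 0.03291 = 0.01646 mol
mass of CaCO3 = 0.01646 × 100.09 = 1.647 g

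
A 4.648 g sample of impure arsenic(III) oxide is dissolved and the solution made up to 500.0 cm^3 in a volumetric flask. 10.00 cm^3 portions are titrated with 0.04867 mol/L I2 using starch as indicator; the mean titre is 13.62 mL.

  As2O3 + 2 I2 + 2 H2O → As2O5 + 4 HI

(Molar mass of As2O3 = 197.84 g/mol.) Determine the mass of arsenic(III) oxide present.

n(I2) per titration = 0.01362 × 0.04867 = 6.629 × 10^-4 mol
From the 1:2 ratio, n(As2O3) in each aliquot = 1/2 × 6.629 × 10^-4 = 3.314 × 10^-4 mol
n(As2O3) in the whole flask = 3.314 × 10^-4 × 500.0/10.00 = 0.01657 mol
mass of As2O3 = 0.01657 × 197.84 = 3.279 g

3.279 g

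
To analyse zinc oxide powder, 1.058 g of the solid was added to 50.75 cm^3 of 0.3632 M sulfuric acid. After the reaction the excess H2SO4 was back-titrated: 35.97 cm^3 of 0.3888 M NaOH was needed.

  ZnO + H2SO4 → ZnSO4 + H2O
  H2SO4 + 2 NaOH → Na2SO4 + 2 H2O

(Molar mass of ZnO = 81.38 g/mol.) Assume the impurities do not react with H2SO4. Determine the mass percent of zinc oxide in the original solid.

n(H2SO4) added = 0.05075 × 0.3632 = 0.01843 mol
n(NaOH) used in back-titration = 0.03597 × 0.3888 = 0.01399 mol
From the 1:2 ratio, n(H2SO4) left over = 1/2 × 0.01399 = 6.993 × 10^-3 mol
n(H2SO4) consumed by analyte = 0.01843 − 6.993 × 10^-3 = 0.01144 mol
n(ZnO) = 0.01144 mol (1:1 ratio)
mass of ZnO = 0.01144 × 81.38 = 0.9310 g
% ZnO = 0.9310 / 1.058 × 100 = 87.99 %

87.99 %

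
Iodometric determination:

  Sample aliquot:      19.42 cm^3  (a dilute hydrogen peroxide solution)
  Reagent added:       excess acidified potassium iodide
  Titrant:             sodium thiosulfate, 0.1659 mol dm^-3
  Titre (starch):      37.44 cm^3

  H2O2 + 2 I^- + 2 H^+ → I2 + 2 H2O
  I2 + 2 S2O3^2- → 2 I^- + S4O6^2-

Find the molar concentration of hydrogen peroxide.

0.1599 mol/L

n(S2O3^2-) = 0.03744 × 0.1659 = 6.211 × 10^-3 mol
n(I2) = n(S2O3^2-)/2 = 3.106 × 10^-3 mol
n(H2O2) in the aliquot = 3.106 × 10^-3 mol (1:1 ratio)
[H2O2] = 3.106 × 10^-3 / 0.01942 = 0.1599 mol/L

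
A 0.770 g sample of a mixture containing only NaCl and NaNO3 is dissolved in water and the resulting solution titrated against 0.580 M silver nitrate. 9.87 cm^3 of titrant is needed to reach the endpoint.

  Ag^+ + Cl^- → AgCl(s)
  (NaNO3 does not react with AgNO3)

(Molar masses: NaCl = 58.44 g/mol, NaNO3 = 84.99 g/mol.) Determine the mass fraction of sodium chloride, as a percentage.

n(AgNO3) = 0.00987 × 0.580 = 5.72 × 10^-3 mol
Let x = n(NaCl), y = n(NaNO3).
Titrant: 1x = 5.72 × 10^-3;  mass: 58.44x + 84.99y = 0.770
Solving, x = 5.72 × 10^-3 mol, y = 5.12 × 10^-3 mol
mass of NaCl = 5.72 × 10^-3 × 58.44 = 0.335 g
% NaCl = 0.335 / 0.770 × 100 = 43.4 %

43.4 %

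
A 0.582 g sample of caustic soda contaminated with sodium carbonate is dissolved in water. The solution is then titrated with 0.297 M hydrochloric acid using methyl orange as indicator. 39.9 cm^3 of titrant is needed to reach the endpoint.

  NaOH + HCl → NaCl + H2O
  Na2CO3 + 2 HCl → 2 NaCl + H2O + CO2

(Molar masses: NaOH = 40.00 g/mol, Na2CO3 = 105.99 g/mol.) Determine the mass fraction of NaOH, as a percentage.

24.3 %

n(HCl) = 0.0399 × 0.297 = 0.0119 mol
Let x = n(NaOH), y = n(Na2CO3).
Titrant: 1x + 2y = 0.0119;  mass: 40.00x + 105.99y = 0.582
Solving, x = 3.54 × 10^-3 mol, y = 4.15 × 10^-3 mol
mass of NaOH = 3.54 × 10^-3 × 40.00 = 0.142 g
% NaOH = 0.142 / 0.582 × 100 = 24.3 %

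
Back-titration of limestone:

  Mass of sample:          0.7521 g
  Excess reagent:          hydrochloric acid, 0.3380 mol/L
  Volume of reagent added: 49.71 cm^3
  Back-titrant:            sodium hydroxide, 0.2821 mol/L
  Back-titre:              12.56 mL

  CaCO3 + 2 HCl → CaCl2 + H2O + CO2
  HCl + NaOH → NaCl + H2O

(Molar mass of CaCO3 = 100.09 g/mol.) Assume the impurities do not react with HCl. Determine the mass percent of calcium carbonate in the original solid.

n(HCl) added = 0.04971 × 0.3380 = 0.01680 mol
n(NaOH) used in back-titration = 0.01256 × 0.2821 = 3.543 × 10^-3 mol
n(HCl) left over = 3.543 × 10^-3 mol (1:1 ratio)
n(HCl) consumed by analyte = 0.01680 − 3.543 × 10^-3 = 0.01326 mol
From the 1:2 ratio, n(CaCO3) = 1/2 × 0.01326 = 6.629 × 10^-3 mol
mass of CaCO3 = 6.629 × 10^-3 × 100.09 = 0.6635 g
% CaCO3 = 0.6635 / 0.7521 × 100 = 88.22 %

88.22 %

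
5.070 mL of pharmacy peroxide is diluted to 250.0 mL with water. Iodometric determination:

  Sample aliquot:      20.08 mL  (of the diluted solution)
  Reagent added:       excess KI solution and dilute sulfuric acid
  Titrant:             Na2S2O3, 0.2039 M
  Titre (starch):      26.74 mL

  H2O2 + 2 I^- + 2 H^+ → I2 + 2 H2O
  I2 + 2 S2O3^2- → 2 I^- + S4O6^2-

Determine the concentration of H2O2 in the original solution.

6.694 M

n(S2O3^2-) = 0.02674 × 0.2039 = 5.452 × 10^-3 mol
n(I2) = n(S2O3^2-)/2 = 2.726 × 10^-3 mol
n(H2O2) in the aliquot = 2.726 × 10^-3 mol (1:1 ratio)
[H2O2]_dilute = 2.726 × 10^-3 / 0.02008 = 0.1358 mol/L
[H2O2]_original = 0.1358 × 250.0/5.070 = 6.694 mol/L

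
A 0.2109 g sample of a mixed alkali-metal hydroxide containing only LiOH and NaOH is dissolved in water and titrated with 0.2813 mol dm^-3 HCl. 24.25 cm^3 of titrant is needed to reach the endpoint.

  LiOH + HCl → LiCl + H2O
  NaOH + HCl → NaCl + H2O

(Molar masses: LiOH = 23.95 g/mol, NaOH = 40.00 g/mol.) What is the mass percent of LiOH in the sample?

n(HCl) = 0.02425 × 0.2813 = 6.822 × 10^-3 mol
Let x = n(LiOH), y = n(NaOH).
Titrant: 1x + 1y = 6.822 × 10^-3;  mass: 23.95x + 40.00y = 0.2109
Solving, x = 3.860 × 10^-3 mol, y = 2.961 × 10^-3 mol
mass of LiOH = 3.860 × 10^-3 × 23.95 = 0.09246 g
% LiOH = 0.09246 / 0.2109 × 100 = 43.84 %

43.84 %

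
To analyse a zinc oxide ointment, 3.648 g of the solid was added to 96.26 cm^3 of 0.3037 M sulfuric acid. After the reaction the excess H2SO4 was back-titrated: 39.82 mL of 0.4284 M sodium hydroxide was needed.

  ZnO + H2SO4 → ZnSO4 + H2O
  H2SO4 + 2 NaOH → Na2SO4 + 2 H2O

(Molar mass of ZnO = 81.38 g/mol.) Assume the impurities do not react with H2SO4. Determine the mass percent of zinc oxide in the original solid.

46.19 %

n(H2SO4) added = 0.09626 × 0.3037 = 0.02923 mol
n(NaOH) used in back-titration = 0.03982 × 0.4284 = 0.01706 mol
From the 1:2 ratio, n(H2SO4) left over = 1/2 × 0.01706 = 8.529 × 10^-3 mol
n(H2SO4) consumed by analyte = 0.02923 − 8.529 × 10^-3 = 0.02070 mol
n(ZnO) = 0.02070 mol (1:1 ratio)
mass of ZnO = 0.02070 × 81.38 = 1.685 g
% ZnO = 1.685 / 3.648 × 100 = 46.19 %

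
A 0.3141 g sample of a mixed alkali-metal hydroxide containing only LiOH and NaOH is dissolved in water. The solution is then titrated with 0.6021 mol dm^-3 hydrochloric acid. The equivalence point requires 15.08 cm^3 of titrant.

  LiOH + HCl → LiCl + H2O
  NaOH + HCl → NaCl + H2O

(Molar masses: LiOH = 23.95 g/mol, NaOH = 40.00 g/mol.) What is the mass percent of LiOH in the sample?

23.32 %

n(HCl) = 0.01508 × 0.6021 = 9.080 × 10^-3 mol
Let x = n(LiOH), y = n(NaOH).
Titrant: 1x + 1y = 9.080 × 10^-3;  mass: 23.95x + 40.00y = 0.3141
Solving, x = 3.058 × 10^-3 mol, y = 6.021 × 10^-3 mol
mass of LiOH = 3.058 × 10^-3 × 23.95 = 0.07325 g
% LiOH = 0.07325 / 0.3141 × 100 = 23.32 %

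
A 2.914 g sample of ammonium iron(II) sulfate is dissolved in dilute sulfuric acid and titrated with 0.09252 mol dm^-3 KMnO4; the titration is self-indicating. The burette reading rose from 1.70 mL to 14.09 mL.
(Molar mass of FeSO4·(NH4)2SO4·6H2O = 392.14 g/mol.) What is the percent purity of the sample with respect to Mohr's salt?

MnO4^- + 5 Fe^2+ + 8 H^+ → Mn^2+ + 5 Fe^3+ + 4 H2O
n(KMnO4) = 0.01239 L × 0.09252 mol/L = 1.146 × 10^-3 mol
From the 5:1 ratio, n(FeSO4·(NH4)2SO4·6H2O) = 5/1 × 1.146 × 10^-3 = 5.732 × 10^-3 mol
mass of FeSO4·(NH4)2SO4·6H2O = 5.732 × 10^-3 × 392.14 g/mol = 2.248 g
% FeSO4·(NH4)2SO4·6H2O = 2.248 / 2.914 × 100 = 77.13 %

77.13 %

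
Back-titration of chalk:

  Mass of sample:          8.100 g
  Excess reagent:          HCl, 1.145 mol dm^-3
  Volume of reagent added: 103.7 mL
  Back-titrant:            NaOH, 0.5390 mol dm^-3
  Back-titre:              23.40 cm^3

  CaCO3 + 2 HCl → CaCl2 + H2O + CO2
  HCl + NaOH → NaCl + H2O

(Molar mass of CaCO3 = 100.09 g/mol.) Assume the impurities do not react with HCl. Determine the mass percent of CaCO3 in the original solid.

65.57 %

n(HCl) added = 0.1037 × 1.145 = 0.1187 mol
n(NaOH) used in back-titration = 0.02340 × 0.5390 = 0.01261 mol
n(HCl) left over = 0.01261 mol (1:1 ratio)
n(HCl) consumed by analyte = 0.1187 − 0.01261 = 0.1061 mol
From the 1:2 ratio, n(CaCO3) = 1/2 × 0.1061 = 0.05306 mol
mass of CaCO3 = 0.05306 × 100.09 = 5.311 g
% CaCO3 = 5.311 / 8.100 × 100 = 65.57 %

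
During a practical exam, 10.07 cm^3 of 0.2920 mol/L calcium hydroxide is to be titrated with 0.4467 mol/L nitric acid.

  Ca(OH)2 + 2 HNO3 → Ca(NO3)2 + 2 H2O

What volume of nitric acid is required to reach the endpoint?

13.17 mL

n(Ca(OH)2) = 0.01007 L × 0.2920 mol/L = 2.940 × 10^-3 mol
From the 2:1 stoichiometry, n(HNO3) = 2/1 × 2.940 × 10^-3 = 5.881 × 10^-3 mol
V(HNO3) = 5.881 × 10^-3 mol / 0.4467 mol/L = 0.01317 L = 13.17 mL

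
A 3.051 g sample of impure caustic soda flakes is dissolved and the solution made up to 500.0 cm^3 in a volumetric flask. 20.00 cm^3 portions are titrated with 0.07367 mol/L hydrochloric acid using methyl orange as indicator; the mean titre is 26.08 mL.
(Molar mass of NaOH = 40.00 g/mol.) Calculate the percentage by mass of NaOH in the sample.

NaOH + HCl → NaCl + H2O
n(HCl) per titration = 0.02608 × 0.07367 = 1.921 × 10^-3 mol
n(NaOH) in each aliquot = 1.921 × 10^-3 mol (1:1 ratio)
n(NaOH) in the whole flask = 1.921 × 10^-3 × 500.0/20.00 = 0.04803 mol
mass of NaOH = 0.04803 × 40.00 = 1.921 g
% NaOH = 1.921 / 3.051 × 100 = 62.97 %

62.97 %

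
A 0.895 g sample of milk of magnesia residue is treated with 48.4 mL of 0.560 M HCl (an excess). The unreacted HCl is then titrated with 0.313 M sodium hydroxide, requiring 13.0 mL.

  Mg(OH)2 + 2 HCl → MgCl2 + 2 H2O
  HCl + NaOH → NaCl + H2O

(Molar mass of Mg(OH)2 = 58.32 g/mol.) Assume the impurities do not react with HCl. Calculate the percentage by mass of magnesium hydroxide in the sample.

n(HCl) added = 0.0484 × 0.560 = 0.0271 mol
n(NaOH) used in back-titration = 0.0130 × 0.313 = 4.07 × 10^-3 mol
n(HCl) left over = 4.07 × 10^-3 mol (1:1 ratio)
n(HCl) consumed by analyte = 0.0271 − 4.07 × 10^-3 = 0.0230 mol
From the 1:2 ratio, n(Mg(OH)2) = 1/2 × 0.0230 = 0.0115 mol
mass of Mg(OH)2 = 0.0115 × 58.32 = 0.672 g
% Mg(OH)2 = 0.672 / 0.895 × 100 = 75.1 %

75.1 %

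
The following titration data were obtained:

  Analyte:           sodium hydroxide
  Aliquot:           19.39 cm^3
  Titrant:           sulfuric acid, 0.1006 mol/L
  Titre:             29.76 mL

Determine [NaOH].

2 NaOH + H2SO4 → Na2SO4 + 2 H2O
n(H2SO4) = 0.02976 L × 0.1006 mol/L = 2.994 × 10^-3 mol
From the 2:1 mole ratio, n(NaOH) = 2/1 × 2.994 × 10^-3 = 5.988 × 10^-3 mol
[NaOH] = 5.988 × 10^-3 mol / 0.01939 L = 0.3088 mol/L

0.3088 mol/L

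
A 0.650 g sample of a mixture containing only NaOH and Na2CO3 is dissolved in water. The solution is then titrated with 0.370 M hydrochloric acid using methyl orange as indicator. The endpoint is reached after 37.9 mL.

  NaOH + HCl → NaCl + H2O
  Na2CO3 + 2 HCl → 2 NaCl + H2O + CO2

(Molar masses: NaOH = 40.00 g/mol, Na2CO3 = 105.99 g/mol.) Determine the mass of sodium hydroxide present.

n(HCl) = 0.0379 × 0.370 = 0.0140 mol
Let x = n(NaOH), y = n(Na2CO3).
Titrant: 1x + 2y = 0.0140;  mass: 40.00x + 105.99y = 0.650
Solving, x = 7.17 × 10^-3 mol, y = 3.43 × 10^-3 mol
mass of NaOH = 7.17 × 10^-3 × 40.00 = 0.287 g

0.287 g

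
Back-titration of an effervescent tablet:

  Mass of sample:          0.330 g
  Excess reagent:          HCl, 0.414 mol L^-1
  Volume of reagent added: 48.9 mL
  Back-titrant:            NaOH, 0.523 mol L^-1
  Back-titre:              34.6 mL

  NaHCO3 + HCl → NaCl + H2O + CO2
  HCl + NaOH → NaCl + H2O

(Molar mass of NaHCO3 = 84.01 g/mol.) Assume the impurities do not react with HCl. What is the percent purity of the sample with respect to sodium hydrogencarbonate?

54.7 %

n(HCl) added = 0.0489 × 0.414 = 0.0202 mol
n(NaOH) used in back-titration = 0.0346 × 0.523 = 0.0181 mol
n(HCl) left over = 0.0181 mol (1:1 ratio)
n(HCl) consumed by analyte = 0.0202 − 0.0181 = 2.15 × 10^-3 mol
n(NaHCO3) = 2.15 × 10^-3 mol (1:1 ratio)
mass of NaHCO3 = 2.15 × 10^-3 × 84.01 = 0.181 g
% NaHCO3 = 0.181 / 0.330 × 100 = 54.7 %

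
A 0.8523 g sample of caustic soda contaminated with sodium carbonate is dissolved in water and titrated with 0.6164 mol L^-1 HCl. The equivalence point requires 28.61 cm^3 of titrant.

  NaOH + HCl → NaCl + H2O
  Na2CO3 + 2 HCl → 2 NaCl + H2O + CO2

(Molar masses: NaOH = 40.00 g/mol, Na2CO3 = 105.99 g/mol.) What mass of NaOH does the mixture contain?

0.2533 g

n(HCl) = 0.02861 × 0.6164 = 0.01764 mol
Let x = n(NaOH), y = n(Na2CO3).
Titrant: 1x + 2y = 0.01764;  mass: 40.00x + 105.99y = 0.8523
Solving, x = 6.331 × 10^-3 mol, y = 5.652 × 10^-3 mol
mass of NaOH = 6.331 × 10^-3 × 40.00 = 0.2533 g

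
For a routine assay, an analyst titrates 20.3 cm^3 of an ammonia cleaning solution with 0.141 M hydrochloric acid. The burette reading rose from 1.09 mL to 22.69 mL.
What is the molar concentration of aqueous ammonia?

0.150 M

NH3 + HCl → NH4Cl
n(HCl) = 0.0216 L × 0.141 mol/L = 3.05 × 10^-3 mol
n(NH3) = 3.05 × 10^-3 mol (1:1 mole ratio)
[NH3] = 3.05 × 10^-3 mol / 0.0203 L = 0.150 mol/L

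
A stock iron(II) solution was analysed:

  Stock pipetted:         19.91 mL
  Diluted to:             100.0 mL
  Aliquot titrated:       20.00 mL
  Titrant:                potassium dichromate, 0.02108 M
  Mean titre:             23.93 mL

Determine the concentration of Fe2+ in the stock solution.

0.7601 M

Cr2O7^2- + 6 Fe^2+ + 14 H^+ → 2 Cr^3+ + 6 Fe^3+ + 7 H2O
n(K2Cr2O7) = 0.02393 × 0.02108 = 5.044 × 10^-4 mol
From the 6:1 ratio, n(Fe2+) in the aliquot = 6/1 × 5.044 × 10^-4 = 3.027 × 10^-3 mol
[Fe2+]_dilute = 3.027 × 10^-3 / 0.02000 = 0.1513 mol/L
Dilution factor = 100.0 / 19.91 = 5.023
[Fe2+]_stock = 0.1513 × 5.023 = 0.7601 mol/L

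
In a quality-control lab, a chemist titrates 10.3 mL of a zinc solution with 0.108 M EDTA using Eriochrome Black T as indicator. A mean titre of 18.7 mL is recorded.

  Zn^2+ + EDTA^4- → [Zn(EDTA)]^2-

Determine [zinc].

0.196 M

n(EDTA) = 0.0187 L × 0.108 mol/L = 2.02 × 10^-3 mol
n(Zn2+) = 2.02 × 10^-3 mol (1:1 mole ratio)
[Zn2+] = 2.02 × 10^-3 mol / 0.0103 L = 0.196 mol/L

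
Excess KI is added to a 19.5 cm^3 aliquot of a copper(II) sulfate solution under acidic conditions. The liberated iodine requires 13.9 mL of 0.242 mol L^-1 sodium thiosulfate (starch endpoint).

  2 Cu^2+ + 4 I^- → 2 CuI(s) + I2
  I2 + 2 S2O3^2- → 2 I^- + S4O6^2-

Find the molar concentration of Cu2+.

n(S2O3^2-) = 0.0139 × 0.242 = 3.36 × 10^-3 mol
n(I2) = n(S2O3^2-)/2 = 1.68 × 10^-3 mol
From the 2:1 ratio, n(Cu2+) in the aliquot = 2/1 × 1.68 × 10^-3 = 3.36 × 10^-3 mol
[Cu2+] = 3.36 × 10^-3 / 0.0195 = 0.173 mol/L

0.173 mol/L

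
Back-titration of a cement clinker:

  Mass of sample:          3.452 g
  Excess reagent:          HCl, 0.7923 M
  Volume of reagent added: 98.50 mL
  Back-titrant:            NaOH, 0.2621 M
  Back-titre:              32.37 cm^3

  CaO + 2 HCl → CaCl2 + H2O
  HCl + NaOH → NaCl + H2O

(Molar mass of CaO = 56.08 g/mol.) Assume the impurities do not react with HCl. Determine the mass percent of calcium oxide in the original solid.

n(HCl) added = 0.09850 × 0.7923 = 0.07804 mol
n(NaOH) used in back-titration = 0.03237 × 0.2621 = 8.484 × 10^-3 mol
n(HCl) left over = 8.484 × 10^-3 mol (1:1 ratio)
n(HCl) consumed by analyte = 0.07804 − 8.484 × 10^-3 = 0.06956 mol
From the 1:2 ratio, n(CaO) = 1/2 × 0.06956 = 0.03478 mol
mass of CaO = 0.03478 × 56.08 = 1.950 g
% CaO = 1.950 / 3.452 × 100 = 56.50 %

56.50 %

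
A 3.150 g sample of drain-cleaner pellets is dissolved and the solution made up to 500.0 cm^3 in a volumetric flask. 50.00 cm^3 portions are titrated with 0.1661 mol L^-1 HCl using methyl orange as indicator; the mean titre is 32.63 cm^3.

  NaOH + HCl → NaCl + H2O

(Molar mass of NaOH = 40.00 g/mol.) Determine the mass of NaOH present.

2.168 g

n(HCl) per titration = 0.03263 × 0.1661 = 5.420 × 10^-3 mol
n(NaOH) in each aliquot = 5.420 × 10^-3 mol (1:1 ratio)
n(NaOH) in the whole flask = 5.420 × 10^-3 × 500.0/50.00 = 0.05420 mol
mass of NaOH = 0.05420 × 40.00 = 2.168 g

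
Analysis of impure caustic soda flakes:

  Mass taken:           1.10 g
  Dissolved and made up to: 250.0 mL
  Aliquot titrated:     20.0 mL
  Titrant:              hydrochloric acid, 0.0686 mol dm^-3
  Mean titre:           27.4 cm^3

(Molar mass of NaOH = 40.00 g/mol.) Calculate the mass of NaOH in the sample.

0.940 g

NaOH + HCl → NaCl + H2O
n(HCl) per titration = 0.0274 × 0.0686 = 1.88 × 10^-3 mol
n(NaOH) in each aliquot = 1.88 × 10^-3 mol (1:1 ratio)
n(NaOH) in the whole flask = 1.88 × 10^-3 × 250.0/20.0 = 0.0235 mol
mass of NaOH = 0.0235 × 40.00 = 0.940 g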